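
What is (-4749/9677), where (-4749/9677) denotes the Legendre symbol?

1

Reduce the numerator: -4749 ≡ 4928 (mod 9677), so (-4749/9677) = (4928/9677).
Factor out 2: 4928 = 2^6·77. Since 9677 ≡ 5 (mod 8), (2/9677) = -1, and (2/9677)^6 = +1. Now have (77/9677).
77 ≡ 1 (mod 4), so quadratic reciprocity gives (77/9677) = (9677/77). Reduce: 9677 ≡ 52 (mod 77). Now have (52/77).
Factor out 2: 52 = 2^2·13. Since 77 ≡ 5 (mod 8), (2/77) = -1, and (2/77)^2 = +1. Now have (13/77).
13 ≡ 1 (mod 4), so quadratic reciprocity gives (13/77) = (77/13). Reduce: 77 ≡ 12 (mod 13). Now have (12/13).
Factor out 2: 12 = 2^2·3. Since 13 ≡ 5 (mod 8), (2/13) = -1, and (2/13)^2 = +1. Now have (3/13).
13 ≡ 1 (mod 4), so quadratic reciprocity gives (3/13) = (13/3). Reduce: 13 ≡ 1 (mod 3). Now have (1/3).
(1/3) = 1. Collecting the sign factors: 1.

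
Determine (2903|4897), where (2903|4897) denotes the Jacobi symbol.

(2903|4897)
  = (4897|2903)    [QR: 4897 ≡ 1 mod 4, sign kept]
  = (1994|2903)    [4897 ≡ 1994 mod 2903]
  = (997|2903)    [2903 ≡ 7 mod 8 ⇒ (2|2903) = +1]
  = (2903|997)    [QR: 997 ≡ 1 mod 4, sign kept]
  = (909|997)    [2903 ≡ 909 mod 997]
  = (997|909)    [QR: 909 ≡ 1 mod 4, sign kept]
  = (88|909)    [997 ≡ 88 mod 909]
  = -(11|909)    [909 ≡ 5 mod 8 ⇒ (2|909)^3 = -1]
  = -(909|11)    [QR: 909 ≡ 1 mod 4, sign kept]
  = -(7|11)    [909 ≡ 7 mod 11]
  = (11|7)    [QR: both ≡ 3 mod 4, sign flips]
  = (4|7)    [11 ≡ 4 mod 7]
  = (1|7)    [7 ≡ 7 mod 8 ⇒ (2|7)^2 = +1]
  = 1    [(1|7) = 1]

1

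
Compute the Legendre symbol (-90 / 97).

(-90 / 97)
  = (7 / 97)    [-90 ≡ 7 mod 97]
  = (97 / 7)    [QR: 97 ≡ 1 mod 4, sign kept]
  = (6 / 7)    [97 ≡ 6 mod 7]
  = (3 / 7)    [7 ≡ 7 mod 8 ⇒ (2 / 7) = +1]
  = -(7 / 3)    [QR: both ≡ 3 mod 4, sign flips]
  = -(1 / 3)    [7 ≡ 1 mod 3]
  = -1    [(1 / 3) = 1]

-1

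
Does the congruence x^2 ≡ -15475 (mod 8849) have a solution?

no

Pull out -1: (-15475/8849) = (-1/8849)·(15475/8849). Since 8849 ≡ 1 (mod 4), (-1/8849) = +1. Now have (15475/8849).
Reduce the numerator: 15475 ≡ 6626 (mod 8849), so (15475/8849) = (6626/8849).
Factor out 2: 6626 = 2·3313. Since 8849 ≡ 1 (mod 8), (2/8849) = +1. Now have (3313/8849).
3313 ≡ 1 (mod 4), so quadratic reciprocity gives (3313/8849) = (8849/3313). Reduce: 8849 ≡ 2223 (mod 3313). Now have (2223/3313).
3313 ≡ 1 (mod 4), so quadratic reciprocity gives (2223/3313) = (3313/2223). Reduce: 3313 ≡ 1090 (mod 2223). Now have (1090/2223).
Factor out 2: 1090 = 2·545. Since 2223 ≡ 7 (mod 8), (2/2223) = +1. Now have (545/2223).
545 ≡ 1 (mod 4), so quadratic reciprocity gives (545/2223) = (2223/545). Reduce: 2223 ≡ 43 (mod 545). Now have (43/545).
545 ≡ 1 (mod 4), so quadratic reciprocity gives (43/545) = (545/43). Reduce: 545 ≡ 29 (mod 43). Now have (29/43).
29 ≡ 1 (mod 4), so quadratic reciprocity gives (29/43) = (43/29). Reduce: 43 ≡ 14 (mod 29). Now have (14/29).
Factor out 2: 14 = 2·7. Since 29 ≡ 5 (mod 8), (2/29) = -1. Now have -(7/29).
29 ≡ 1 (mod 4), so quadratic reciprocity gives (7/29) = (29/7). Reduce: 29 ≡ 1 (mod 7). Now have -(1/7).
(1/7) = 1. Collecting the sign factors: -1.
(-15475/8849) = -1, and 8849 is prime, so -15475 is not a quadratic residue mod 8849.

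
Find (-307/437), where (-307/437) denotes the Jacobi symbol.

-1

Reduce the numerator: -307 ≡ 130 (mod 437), so (-307/437) = (130/437).
Factor out 2: 130 = 2·65. Since 437 ≡ 5 (mod 8), (2/437) = -1. Now have -(65/437).
65 ≡ 1 (mod 4), so quadratic reciprocity gives (65/437) = (437/65). Reduce: 437 ≡ 47 (mod 65). Now have -(47/65).
65 ≡ 1 (mod 4), so quadratic reciprocity gives (47/65) = (65/47). Reduce: 65 ≡ 18 (mod 47). Now have -(18/47).
Factor out 2: 18 = 2·9. Since 47 ≡ 7 (mod 8), (2/47) = +1. Now have -(9/47).
9 ≡ 1 (mod 4), so quadratic reciprocity gives (9/47) = (47/9). Reduce: 47 ≡ 2 (mod 9). Now have -(2/9).
Factor out 2: 2 = 2. Since 9 ≡ 1 (mod 8), (2/9) = +1. Now have -(1/9).
(1/9) = 1. Collecting the sign factors: -1.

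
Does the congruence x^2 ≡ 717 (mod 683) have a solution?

(717/683)
  = (34/683)    [717 ≡ 34 mod 683]
  = -(17/683)    [683 ≡ 3 mod 8 ⇒ (2/683) = -1]
  = -(683/17)    [QR: 17 ≡ 1 mod 4, sign kept]
  = -(3/17)    [683 ≡ 3 mod 17]
  = -(17/3)    [QR: 17 ≡ 1 mod 4, sign kept]
  = -(2/3)    [17 ≡ 2 mod 3]
  = (1/3)    [3 ≡ 3 mod 8 ⇒ (2/3) = -1]
  = 1    [(1/3) = 1]
(717/683) = 1, and 683 is prime, so 717 is a quadratic residue mod 683.

yes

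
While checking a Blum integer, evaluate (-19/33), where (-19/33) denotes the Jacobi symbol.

-1

(-19/33)
  = (14/33)    [-19 ≡ 14 mod 33]
  = (7/33)    [33 ≡ 1 mod 8 ⇒ (2/33) = +1]
  = (33/7)    [QR: 33 ≡ 1 mod 4, sign kept]
  = (5/7)    [33 ≡ 5 mod 7]
  = (7/5)    [QR: 5 ≡ 1 mod 4, sign kept]
  = (2/5)    [7 ≡ 2 mod 5]
  = -(1/5)    [5 ≡ 5 mod 8 ⇒ (2/5) = -1]
  = -1    [(1/5) = 1]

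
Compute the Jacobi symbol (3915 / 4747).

1

(3915 / 4747)
  = -(4747 / 3915)    [QR: both ≡ 3 mod 4, sign flips]
  = -(832 / 3915)    [4747 ≡ 832 mod 3915]
  = -(13 / 3915)    [3915 ≡ 3 mod 8 ⇒ (2 / 3915)^6 = +1]
  = -(3915 / 13)    [QR: 13 ≡ 1 mod 4, sign kept]
  = -(2 / 13)    [3915 ≡ 2 mod 13]
  = (1 / 13)    [13 ≡ 5 mod 8 ⇒ (2 / 13) = -1]
  = 1    [(1 / 13) = 1]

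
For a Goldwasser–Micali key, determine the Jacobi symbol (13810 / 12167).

(13810 / 12167)
  = (1643 / 12167)    [13810 ≡ 1643 mod 12167]
  = -(12167 / 1643)    [QR: both ≡ 3 mod 4, sign flips]
  = -(666 / 1643)    [12167 ≡ 666 mod 1643]
  = (333 / 1643)    [1643 ≡ 3 mod 8 ⇒ (2 / 1643) = -1]
  = (1643 / 333)    [QR: 333 ≡ 1 mod 4, sign kept]
  = (311 / 333)    [1643 ≡ 311 mod 333]
  = (333 / 311)    [QR: 333 ≡ 1 mod 4, sign kept]
  = (22 / 311)    [333 ≡ 22 mod 311]
  = (11 / 311)    [311 ≡ 7 mod 8 ⇒ (2 / 311) = +1]
  = -(311 / 11)    [QR: both ≡ 3 mod 4, sign flips]
  = -(3 / 11)    [311 ≡ 3 mod 11]
  = (11 / 3)    [QR: both ≡ 3 mod 4, sign flips]
  = (2 / 3)    [11 ≡ 2 mod 3]
  = -(1 / 3)    [3 ≡ 3 mod 8 ⇒ (2 / 3) = -1]
  = -1    [(1 / 3) = 1]

-1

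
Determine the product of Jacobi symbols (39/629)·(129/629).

By multiplicativity, (39·129/629) = (39/629)·(129/629).
First factor (39/629):
(39/629)
  = (629/39)    [QR: 629 ≡ 1 mod 4, sign kept]
  = (5/39)    [629 ≡ 5 mod 39]
  = (39/5)    [QR: 5 ≡ 1 mod 4, sign kept]
  = (4/5)    [39 ≡ 4 mod 5]
  = (1/5)    [5 ≡ 5 mod 8 ⇒ (2/5)^2 = +1]
  = 1    [(1/5) = 1]
Second factor (129/629):
(129/629)
  = (629/129)    [QR: 129 ≡ 1 mod 4, sign kept]
  = (113/129)    [629 ≡ 113 mod 129]
  = (129/113)    [QR: 113 ≡ 1 mod 4, sign kept]
  = (16/113)    [129 ≡ 16 mod 113]
  = (1/113)    [113 ≡ 1 mod 8 ⇒ (2/113)^4 = +1]
  = 1    [(1/113) = 1]
Product: (1)·(1) = 1.

1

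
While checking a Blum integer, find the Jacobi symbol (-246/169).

1

Reduce the numerator: -246 ≡ 92 (mod 169), so (-246/169) = (92/169).
Factor out 2: 92 = 2^2·23. Since 169 ≡ 1 (mod 8), (2/169) = +1, and (2/169)^2 = +1. Now have (23/169).
169 ≡ 1 (mod 4), so quadratic reciprocity gives (23/169) = (169/23). Reduce: 169 ≡ 8 (mod 23). Now have (8/23).
Factor out 2: 8 = 2^3. Since 23 ≡ 7 (mod 8), (2/23) = +1, and (2/23)^3 = +1. Now have (1/23).
(1/23) = 1. Collecting the sign factors: 1.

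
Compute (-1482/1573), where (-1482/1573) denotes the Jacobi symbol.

Reduce the numerator: -1482 ≡ 91 (mod 1573), so (-1482/1573) = (91/1573).
1573 ≡ 1 (mod 4), so quadratic reciprocity gives (91/1573) = (1573/91). Reduce: 1573 ≡ 26 (mod 91). Now have (26/91).
Factor out 2: 26 = 2·13. Since 91 ≡ 3 (mod 8), (2/91) = -1. Now have -(13/91).
13 ≡ 1 (mod 4), so quadratic reciprocity gives (13/91) = (91/13). Reduce: 91 ≡ 0 (mod 13). Now have -(0/13).
The numerator is now 0 with denominator 13 > 1: the symbol is 0.

0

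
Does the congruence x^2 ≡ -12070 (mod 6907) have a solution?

(-12070/6907)
  = (1744/6907)    [-12070 ≡ 1744 mod 6907]
  = (109/6907)    [6907 ≡ 3 mod 8 ⇒ (2/6907)^4 = +1]
  = (6907/109)    [QR: 109 ≡ 1 mod 4, sign kept]
  = (40/109)    [6907 ≡ 40 mod 109]
  = -(5/109)    [109 ≡ 5 mod 8 ⇒ (2/109)^3 = -1]
  = -(109/5)    [QR: 5 ≡ 1 mod 4, sign kept]
  = -(4/5)    [109 ≡ 4 mod 5]
  = -(1/5)    [5 ≡ 5 mod 8 ⇒ (2/5)^2 = +1]
  = -1    [(1/5) = 1]
(-12070/6907) = -1, and 6907 is prime, so -12070 is not a quadratic residue mod 6907.

no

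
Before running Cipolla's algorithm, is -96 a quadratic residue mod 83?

yes

Reduce the numerator: -96 ≡ 70 (mod 83), so (-96/83) = (70/83).
Factor out 2: 70 = 2·35. Since 83 ≡ 3 (mod 8), (2/83) = -1. Now have -(35/83).
Both 35 ≡ 3 and 83 ≡ 3 (mod 4), so reciprocity gives (35/83) = -(83/35). Reduce: 83 ≡ 13 (mod 35). Now have (13/35).
13 ≡ 1 (mod 4), so quadratic reciprocity gives (13/35) = (35/13). Reduce: 35 ≡ 9 (mod 13). Now have (9/13).
9 ≡ 1 (mod 4), so quadratic reciprocity gives (9/13) = (13/9). Reduce: 13 ≡ 4 (mod 9). Now have (4/9).
Factor out 2: 4 = 2^2. Since 9 ≡ 1 (mod 8), (2/9) = +1, and (2/9)^2 = +1. Now have (1/9).
(1/9) = 1. Collecting the sign factors: 1.
The Legendre symbol is 1, so x^2 ≡ -96 (mod 83) has solution.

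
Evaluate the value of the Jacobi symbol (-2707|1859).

(-2707|1859)
  = (1011|1859)    [-2707 ≡ 1011 mod 1859]
  = -(1859|1011)    [QR: both ≡ 3 mod 4, sign flips]
  = -(848|1011)    [1859 ≡ 848 mod 1011]
  = -(53|1011)    [1011 ≡ 3 mod 8 ⇒ (2|1011)^4 = +1]
  = -(1011|53)    [QR: 53 ≡ 1 mod 4, sign kept]
  = -(4|53)    [1011 ≡ 4 mod 53]
  = -(1|53)    [53 ≡ 5 mod 8 ⇒ (2|53)^2 = +1]
  = -1    [(1|53) = 1]

-1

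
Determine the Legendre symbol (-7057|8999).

-1

(-7057|8999)
  = (1942|8999)    [-7057 ≡ 1942 mod 8999]
  = (971|8999)    [8999 ≡ 7 mod 8 ⇒ (2|8999) = +1]
  = -(8999|971)    [QR: both ≡ 3 mod 4, sign flips]
  = -(260|971)    [8999 ≡ 260 mod 971]
  = -(65|971)    [971 ≡ 3 mod 8 ⇒ (2|971)^2 = +1]
  = -(971|65)    [QR: 65 ≡ 1 mod 4, sign kept]
  = -(61|65)    [971 ≡ 61 mod 65]
  = -(65|61)    [QR: 61 ≡ 1 mod 4, sign kept]
  = -(4|61)    [65 ≡ 4 mod 61]
  = -(1|61)    [61 ≡ 5 mod 8 ⇒ (2|61)^2 = +1]
  = -1    [(1|61) = 1]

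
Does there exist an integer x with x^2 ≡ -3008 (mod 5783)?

yes

Pull out -1: (-3008/5783) = (-1/5783)·(3008/5783). Since 5783 ≡ 3 (mod 4), (-1/5783) = -1. Now have -(3008/5783).
Factor out 2: 3008 = 2^6·47. Since 5783 ≡ 7 (mod 8), (2/5783) = +1, and (2/5783)^6 = +1. Now have -(47/5783).
Both 47 ≡ 3 and 5783 ≡ 3 (mod 4), so reciprocity gives (47/5783) = -(5783/47). Reduce: 5783 ≡ 2 (mod 47). Now have (2/47).
Factor out 2: 2 = 2. Since 47 ≡ 7 (mod 8), (2/47) = +1. Now have (1/47).
(1/47) = 1. Collecting the sign factors: 1.
The Legendre symbol is 1, so x^2 ≡ -3008 (mod 5783) has solution.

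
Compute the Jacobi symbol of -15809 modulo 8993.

Pull out -1: (-15809|8993) = (-1|8993)·(15809|8993). Since 8993 ≡ 1 (mod 4), (-1|8993) = +1. Now have (15809|8993).
Reduce the numerator: 15809 ≡ 6816 (mod 8993), so (15809|8993) = (6816|8993).
Factor out 2: 6816 = 2^5·213. Since 8993 ≡ 1 (mod 8), (2|8993) = +1, and (2|8993)^5 = +1. Now have (213|8993).
213 ≡ 1 (mod 4), so quadratic reciprocity gives (213|8993) = (8993|213). Reduce: 8993 ≡ 47 (mod 213). Now have (47|213).
213 ≡ 1 (mod 4), so quadratic reciprocity gives (47|213) = (213|47). Reduce: 213 ≡ 25 (mod 47). Now have (25|47).
25 ≡ 1 (mod 4), so quadratic reciprocity gives (25|47) = (47|25). Reduce: 47 ≡ 22 (mod 25). Now have (22|25).
Factor out 2: 22 = 2·11. Since 25 ≡ 1 (mod 8), (2|25) = +1. Now have (11|25).
25 ≡ 1 (mod 4), so quadratic reciprocity gives (11|25) = (25|11). Reduce: 25 ≡ 3 (mod 11). Now have (3|11).
Both 3 ≡ 3 and 11 ≡ 3 (mod 4), so reciprocity gives (3|11) = -(11|3). Reduce: 11 ≡ 2 (mod 3). Now have -(2|3).
Factor out 2: 2 = 2. Since 3 ≡ 3 (mod 8), (2|3) = -1. Now have (1|3).
(1|3) = 1. Collecting the sign factors: 1.

1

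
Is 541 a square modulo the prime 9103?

541 ≡ 1 (mod 4), so quadratic reciprocity gives (541/9103) = (9103/541). Reduce: 9103 ≡ 447 (mod 541). Now have (447/541).
541 ≡ 1 (mod 4), so quadratic reciprocity gives (447/541) = (541/447). Reduce: 541 ≡ 94 (mod 447). Now have (94/447).
Factor out 2: 94 = 2·47. Since 447 ≡ 7 (mod 8), (2/447) = +1. Now have (47/447).
Both 47 ≡ 3 and 447 ≡ 3 (mod 4), so reciprocity gives (47/447) = -(447/47). Reduce: 447 ≡ 24 (mod 47). Now have -(24/47).
Factor out 2: 24 = 2^3·3. Since 47 ≡ 7 (mod 8), (2/47) = +1, and (2/47)^3 = +1. Now have -(3/47).
Both 3 ≡ 3 and 47 ≡ 3 (mod 4), so reciprocity gives (3/47) = -(47/3). Reduce: 47 ≡ 2 (mod 3). Now have (2/3).
Factor out 2: 2 = 2. Since 3 ≡ 3 (mod 8), (2/3) = -1. Now have -(1/3).
(1/3) = 1. Collecting the sign factors: -1.
The Legendre symbol is -1, so x^2 ≡ 541 (mod 9103) has no solution.

no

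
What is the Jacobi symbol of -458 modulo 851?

-1

(-458/851)
  = -(458/851)    [851 ≡ 3 mod 4 ⇒ (-1/851) = -1]
  = (229/851)    [851 ≡ 3 mod 8 ⇒ (2/851) = -1]
  = (851/229)    [QR: 229 ≡ 1 mod 4, sign kept]
  = (164/229)    [851 ≡ 164 mod 229]
  = (41/229)    [229 ≡ 5 mod 8 ⇒ (2/229)^2 = +1]
  = (229/41)    [QR: 41 ≡ 1 mod 4, sign kept]
  = (24/41)    [229 ≡ 24 mod 41]
  = (3/41)    [41 ≡ 1 mod 8 ⇒ (2/41)^3 = +1]
  = (41/3)    [QR: 41 ≡ 1 mod 4, sign kept]
  = (2/3)    [41 ≡ 2 mod 3]
  = -(1/3)    [3 ≡ 3 mod 8 ⇒ (2/3) = -1]
  = -1    [(1/3) = 1]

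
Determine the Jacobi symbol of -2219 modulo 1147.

Reduce the numerator: -2219 ≡ 75 (mod 1147), so (-2219 / 1147) = (75 / 1147).
Both 75 ≡ 3 and 1147 ≡ 3 (mod 4), so reciprocity gives (75 / 1147) = -(1147 / 75). Reduce: 1147 ≡ 22 (mod 75). Now have -(22 / 75).
Factor out 2: 22 = 2·11. Since 75 ≡ 3 (mod 8), (2 / 75) = -1. Now have (11 / 75).
Both 11 ≡ 3 and 75 ≡ 3 (mod 4), so reciprocity gives (11 / 75) = -(75 / 11). Reduce: 75 ≡ 9 (mod 11). Now have -(9 / 11).
9 ≡ 1 (mod 4), so quadratic reciprocity gives (9 / 11) = (11 / 9). Reduce: 11 ≡ 2 (mod 9). Now have -(2 / 9).
Factor out 2: 2 = 2. Since 9 ≡ 1 (mod 8), (2 / 9) = +1. Now have -(1 / 9).
(1 / 9) = 1. Collecting the sign factors: -1.

-1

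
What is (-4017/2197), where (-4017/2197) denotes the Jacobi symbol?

0

(-4017/2197)
  = (4017/2197)    [2197 ≡ 1 mod 4 ⇒ (-1/2197) = +1]
  = (1820/2197)    [4017 ≡ 1820 mod 2197]
  = (455/2197)    [2197 ≡ 5 mod 8 ⇒ (2/2197)^2 = +1]
  = (2197/455)    [QR: 2197 ≡ 1 mod 4, sign kept]
  = (377/455)    [2197 ≡ 377 mod 455]
  = (455/377)    [QR: 377 ≡ 1 mod 4, sign kept]
  = (78/377)    [455 ≡ 78 mod 377]
  = (39/377)    [377 ≡ 1 mod 8 ⇒ (2/377) = +1]
  = (377/39)    [QR: 377 ≡ 1 mod 4, sign kept]
  = (26/39)    [377 ≡ 26 mod 39]
  = (13/39)    [39 ≡ 7 mod 8 ⇒ (2/39) = +1]
  = (39/13)    [QR: 13 ≡ 1 mod 4, sign kept]
  = (0/13)    [39 ≡ 0 mod 13]
  = 0    [numerator 0, gcd > 1]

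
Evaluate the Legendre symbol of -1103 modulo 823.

(-1103|823)
  = (543|823)    [-1103 ≡ 543 mod 823]
  = -(823|543)    [QR: both ≡ 3 mod 4, sign flips]
  = -(280|543)    [823 ≡ 280 mod 543]
  = -(35|543)    [543 ≡ 7 mod 8 ⇒ (2|543)^3 = +1]
  = (543|35)    [QR: both ≡ 3 mod 4, sign flips]
  = (18|35)    [543 ≡ 18 mod 35]
  = -(9|35)    [35 ≡ 3 mod 8 ⇒ (2|35) = -1]
  = -(35|9)    [QR: 9 ≡ 1 mod 4, sign kept]
  = -(8|9)    [35 ≡ 8 mod 9]
  = -(1|9)    [9 ≡ 1 mod 8 ⇒ (2|9)^3 = +1]
  = -1    [(1|9) = 1]

-1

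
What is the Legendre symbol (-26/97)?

-1

(-26/97)
  = (26/97)    [97 ≡ 1 mod 4 ⇒ (-1/97) = +1]
  = (13/97)    [97 ≡ 1 mod 8 ⇒ (2/97) = +1]
  = (97/13)    [QR: 13 ≡ 1 mod 4, sign kept]
  = (6/13)    [97 ≡ 6 mod 13]
  = -(3/13)    [13 ≡ 5 mod 8 ⇒ (2/13) = -1]
  = -(13/3)    [QR: 13 ≡ 1 mod 4, sign kept]
  = -(1/3)    [13 ≡ 1 mod 3]
  = -1    [(1/3) = 1]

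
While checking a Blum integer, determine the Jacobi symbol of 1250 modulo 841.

1

Reduce the numerator: 1250 ≡ 409 (mod 841), so (1250/841) = (409/841).
409 ≡ 1 (mod 4), so quadratic reciprocity gives (409/841) = (841/409). Reduce: 841 ≡ 23 (mod 409). Now have (23/409).
409 ≡ 1 (mod 4), so quadratic reciprocity gives (23/409) = (409/23). Reduce: 409 ≡ 18 (mod 23). Now have (18/23).
Factor out 2: 18 = 2·9. Since 23 ≡ 7 (mod 8), (2/23) = +1. Now have (9/23).
9 ≡ 1 (mod 4), so quadratic reciprocity gives (9/23) = (23/9). Reduce: 23 ≡ 5 (mod 9). Now have (5/9).
5 ≡ 1 (mod 4), so quadratic reciprocity gives (5/9) = (9/5). Reduce: 9 ≡ 4 (mod 5). Now have (4/5).
Factor out 2: 4 = 2^2. Since 5 ≡ 5 (mod 8), (2/5) = -1, and (2/5)^2 = +1. Now have (1/5).
(1/5) = 1. Collecting the sign factors: 1.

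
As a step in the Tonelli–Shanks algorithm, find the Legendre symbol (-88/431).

Pull out -1: (-88/431) = (-1/431)·(88/431). Since 431 ≡ 3 (mod 4), (-1/431) = -1. Now have -(88/431).
Factor out 2: 88 = 2^3·11. Since 431 ≡ 7 (mod 8), (2/431) = +1, and (2/431)^3 = +1. Now have -(11/431).
Both 11 ≡ 3 and 431 ≡ 3 (mod 4), so reciprocity gives (11/431) = -(431/11). Reduce: 431 ≡ 2 (mod 11). Now have (2/11).
Factor out 2: 2 = 2. Since 11 ≡ 3 (mod 8), (2/11) = -1. Now have -(1/11).
(1/11) = 1. Collecting the sign factors: -1.

-1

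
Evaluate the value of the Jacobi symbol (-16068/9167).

0

Reduce the numerator: -16068 ≡ 2266 (mod 9167), so (-16068/9167) = (2266/9167).
Factor out 2: 2266 = 2·1133. Since 9167 ≡ 7 (mod 8), (2/9167) = +1. Now have (1133/9167).
1133 ≡ 1 (mod 4), so quadratic reciprocity gives (1133/9167) = (9167/1133). Reduce: 9167 ≡ 103 (mod 1133). Now have (103/1133).
1133 ≡ 1 (mod 4), so quadratic reciprocity gives (103/1133) = (1133/103). Reduce: 1133 ≡ 0 (mod 103). Now have (0/103).
The numerator is now 0 with denominator 103 > 1: the symbol is 0.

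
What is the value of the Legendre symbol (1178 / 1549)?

-1

Factor out 2: 1178 = 2·589. Since 1549 ≡ 5 (mod 8), (2 / 1549) = -1. Now have -(589 / 1549).
589 ≡ 1 (mod 4), so quadratic reciprocity gives (589 / 1549) = (1549 / 589). Reduce: 1549 ≡ 371 (mod 589). Now have -(371 / 589).
589 ≡ 1 (mod 4), so quadratic reciprocity gives (371 / 589) = (589 / 371). Reduce: 589 ≡ 218 (mod 371). Now have -(218 / 371).
Factor out 2: 218 = 2·109. Since 371 ≡ 3 (mod 8), (2 / 371) = -1. Now have (109 / 371).
109 ≡ 1 (mod 4), so quadratic reciprocity gives (109 / 371) = (371 / 109). Reduce: 371 ≡ 44 (mod 109). Now have (44 / 109).
Factor out 2: 44 = 2^2·11. Since 109 ≡ 5 (mod 8), (2 / 109) = -1, and (2 / 109)^2 = +1. Now have (11 / 109).
109 ≡ 1 (mod 4), so quadratic reciprocity gives (11 / 109) = (109 / 11). Reduce: 109 ≡ 10 (mod 11). Now have (10 / 11).
Factor out 2: 10 = 2·5. Since 11 ≡ 3 (mod 8), (2 / 11) = -1. Now have -(5 / 11).
5 ≡ 1 (mod 4), so quadratic reciprocity gives (5 / 11) = (11 / 5). Reduce: 11 ≡ 1 (mod 5). Now have -(1 / 5).
(1 / 5) = 1. Collecting the sign factors: -1.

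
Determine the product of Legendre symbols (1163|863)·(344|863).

By multiplicativity, (1163·344|863) = (1163|863)·(344|863).
First factor (1163|863):
Reduce the numerator: 1163 ≡ 300 (mod 863), so (1163|863) = (300|863).
Factor out 2: 300 = 2^2·75. Since 863 ≡ 7 (mod 8), (2|863) = +1, and (2|863)^2 = +1. Now have (75|863).
Both 75 ≡ 3 and 863 ≡ 3 (mod 4), so reciprocity gives (75|863) = -(863|75). Reduce: 863 ≡ 38 (mod 75). Now have -(38|75).
Factor out 2: 38 = 2·19. Since 75 ≡ 3 (mod 8), (2|75) = -1. Now have (19|75).
Both 19 ≡ 3 and 75 ≡ 3 (mod 4), so reciprocity gives (19|75) = -(75|19). Reduce: 75 ≡ 18 (mod 19). Now have -(18|19).
Factor out 2: 18 = 2·9. Since 19 ≡ 3 (mod 8), (2|19) = -1. Now have (9|19).
9 ≡ 1 (mod 4), so quadratic reciprocity gives (9|19) = (19|9). Reduce: 19 ≡ 1 (mod 9). Now have (1|9).
(1|9) = 1. Collecting the sign factors: 1.
Second factor (344|863):
Factor out 2: 344 = 2^3·43. Since 863 ≡ 7 (mod 8), (2|863) = +1, and (2|863)^3 = +1. Now have (43|863).
Both 43 ≡ 3 and 863 ≡ 3 (mod 4), so reciprocity gives (43|863) = -(863|43). Reduce: 863 ≡ 3 (mod 43). Now have -(3|43).
Both 3 ≡ 3 and 43 ≡ 3 (mod 4), so reciprocity gives (3|43) = -(43|3). Reduce: 43 ≡ 1 (mod 3). Now have (1|3).
(1|3) = 1. Collecting the sign factors: 1.
Product: (1)·(1) = 1.

1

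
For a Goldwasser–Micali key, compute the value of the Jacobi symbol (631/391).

-1

(631/391)
  = (240/391)    [631 ≡ 240 mod 391]
  = (15/391)    [391 ≡ 7 mod 8 ⇒ (2/391)^4 = +1]
  = -(391/15)    [QR: both ≡ 3 mod 4, sign flips]
  = -(1/15)    [391 ≡ 1 mod 15]
  = -1    [(1/15) = 1]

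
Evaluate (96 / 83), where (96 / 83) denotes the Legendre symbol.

-1

Reduce the numerator: 96 ≡ 13 (mod 83), so (96 / 83) = (13 / 83).
13 ≡ 1 (mod 4), so quadratic reciprocity gives (13 / 83) = (83 / 13). Reduce: 83 ≡ 5 (mod 13). Now have (5 / 13).
5 ≡ 1 (mod 4), so quadratic reciprocity gives (5 / 13) = (13 / 5). Reduce: 13 ≡ 3 (mod 5). Now have (3 / 5).
5 ≡ 1 (mod 4), so quadratic reciprocity gives (3 / 5) = (5 / 3). Reduce: 5 ≡ 2 (mod 3). Now have (2 / 3).
Factor out 2: 2 = 2. Since 3 ≡ 3 (mod 8), (2 / 3) = -1. Now have -(1 / 3).
(1 / 3) = 1. Collecting the sign factors: -1.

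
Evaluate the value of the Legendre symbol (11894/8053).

-1

Reduce the numerator: 11894 ≡ 3841 (mod 8053), so (11894/8053) = (3841/8053).
3841 ≡ 1 (mod 4), so quadratic reciprocity gives (3841/8053) = (8053/3841). Reduce: 8053 ≡ 371 (mod 3841). Now have (371/3841).
3841 ≡ 1 (mod 4), so quadratic reciprocity gives (371/3841) = (3841/371). Reduce: 3841 ≡ 131 (mod 371). Now have (131/371).
Both 131 ≡ 3 and 371 ≡ 3 (mod 4), so reciprocity gives (131/371) = -(371/131). Reduce: 371 ≡ 109 (mod 131). Now have -(109/131).
109 ≡ 1 (mod 4), so quadratic reciprocity gives (109/131) = (131/109). Reduce: 131 ≡ 22 (mod 109). Now have -(22/109).
Factor out 2: 22 = 2·11. Since 109 ≡ 5 (mod 8), (2/109) = -1. Now have (11/109).
109 ≡ 1 (mod 4), so quadratic reciprocity gives (11/109) = (109/11). Reduce: 109 ≡ 10 (mod 11). Now have (10/11).
Factor out 2: 10 = 2·5. Since 11 ≡ 3 (mod 8), (2/11) = -1. Now have -(5/11).
5 ≡ 1 (mod 4), so quadratic reciprocity gives (5/11) = (11/5). Reduce: 11 ≡ 1 (mod 5). Now have -(1/5).
(1/5) = 1. Collecting the sign factors: -1.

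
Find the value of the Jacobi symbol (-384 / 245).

Pull out -1: (-384 / 245) = (-1 / 245)·(384 / 245). Since 245 ≡ 1 (mod 4), (-1 / 245) = +1. Now have (384 / 245).
Reduce the numerator: 384 ≡ 139 (mod 245), so (384 / 245) = (139 / 245).
245 ≡ 1 (mod 4), so quadratic reciprocity gives (139 / 245) = (245 / 139). Reduce: 245 ≡ 106 (mod 139). Now have (106 / 139).
Factor out 2: 106 = 2·53. Since 139 ≡ 3 (mod 8), (2 / 139) = -1. Now have -(53 / 139).
53 ≡ 1 (mod 4), so quadratic reciprocity gives (53 / 139) = (139 / 53). Reduce: 139 ≡ 33 (mod 53). Now have -(33 / 53).
33 ≡ 1 (mod 4), so quadratic reciprocity gives (33 / 53) = (53 / 33). Reduce: 53 ≡ 20 (mod 33). Now have -(20 / 33).
Factor out 2: 20 = 2^2·5. Since 33 ≡ 1 (mod 8), (2 / 33) = +1, and (2 / 33)^2 = +1. Now have -(5 / 33).
5 ≡ 1 (mod 4), so quadratic reciprocity gives (5 / 33) = (33 / 5). Reduce: 33 ≡ 3 (mod 5). Now have -(3 / 5).
5 ≡ 1 (mod 4), so quadratic reciprocity gives (3 / 5) = (5 / 3). Reduce: 5 ≡ 2 (mod 3). Now have -(2 / 3).
Factor out 2: 2 = 2. Since 3 ≡ 3 (mod 8), (2 / 3) = -1. Now have (1 / 3).
(1 / 3) = 1. Collecting the sign factors: 1.

1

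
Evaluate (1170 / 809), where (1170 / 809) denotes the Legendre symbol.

1

Reduce the numerator: 1170 ≡ 361 (mod 809), so (1170 / 809) = (361 / 809).
361 ≡ 1 (mod 4), so quadratic reciprocity gives (361 / 809) = (809 / 361). Reduce: 809 ≡ 87 (mod 361). Now have (87 / 361).
361 ≡ 1 (mod 4), so quadratic reciprocity gives (87 / 361) = (361 / 87). Reduce: 361 ≡ 13 (mod 87). Now have (13 / 87).
13 ≡ 1 (mod 4), so quadratic reciprocity gives (13 / 87) = (87 / 13). Reduce: 87 ≡ 9 (mod 13). Now have (9 / 13).
9 ≡ 1 (mod 4), so quadratic reciprocity gives (9 / 13) = (13 / 9). Reduce: 13 ≡ 4 (mod 9). Now have (4 / 9).
Factor out 2: 4 = 2^2. Since 9 ≡ 1 (mod 8), (2 / 9) = +1, and (2 / 9)^2 = +1. Now have (1 / 9).
(1 / 9) = 1. Collecting the sign factors: 1.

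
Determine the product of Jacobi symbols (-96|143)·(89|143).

By multiplicativity, (-96·89|143) = (-96|143)·(89|143).
First factor (-96|143):
Pull out -1: (-96|143) = (-1|143)·(96|143). Since 143 ≡ 3 (mod 4), (-1|143) = -1. Now have -(96|143).
Factor out 2: 96 = 2^5·3. Since 143 ≡ 7 (mod 8), (2|143) = +1, and (2|143)^5 = +1. Now have -(3|143).
Both 3 ≡ 3 and 143 ≡ 3 (mod 4), so reciprocity gives (3|143) = -(143|3). Reduce: 143 ≡ 2 (mod 3). Now have (2|3).
Factor out 2: 2 = 2. Since 3 ≡ 3 (mod 8), (2|3) = -1. Now have -(1|3).
(1|3) = 1. Collecting the sign factors: -1.
Second factor (89|143):
89 ≡ 1 (mod 4), so quadratic reciprocity gives (89|143) = (143|89). Reduce: 143 ≡ 54 (mod 89). Now have (54|89).
Factor out 2: 54 = 2·27. Since 89 ≡ 1 (mod 8), (2|89) = +1. Now have (27|89).
89 ≡ 1 (mod 4), so quadratic reciprocity gives (27|89) = (89|27). Reduce: 89 ≡ 8 (mod 27). Now have (8|27).
Factor out 2: 8 = 2^3. Since 27 ≡ 3 (mod 8), (2|27) = -1, and (2|27)^3 = -1. Now have -(1|27).
(1|27) = 1. Collecting the sign factors: -1.
Product: (-1)·(-1) = 1.

1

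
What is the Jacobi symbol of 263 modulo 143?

-1

Reduce the numerator: 263 ≡ 120 (mod 143), so (263|143) = (120|143).
Factor out 2: 120 = 2^3·15. Since 143 ≡ 7 (mod 8), (2|143) = +1, and (2|143)^3 = +1. Now have (15|143).
Both 15 ≡ 3 and 143 ≡ 3 (mod 4), so reciprocity gives (15|143) = -(143|15). Reduce: 143 ≡ 8 (mod 15). Now have -(8|15).
Factor out 2: 8 = 2^3. Since 15 ≡ 7 (mod 8), (2|15) = +1, and (2|15)^3 = +1. Now have -(1|15).
(1|15) = 1. Collecting the sign factors: -1.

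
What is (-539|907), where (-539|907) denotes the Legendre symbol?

Reduce the numerator: -539 ≡ 368 (mod 907), so (-539|907) = (368|907).
Factor out 2: 368 = 2^4·23. Since 907 ≡ 3 (mod 8), (2|907) = -1, and (2|907)^4 = +1. Now have (23|907).
Both 23 ≡ 3 and 907 ≡ 3 (mod 4), so reciprocity gives (23|907) = -(907|23). Reduce: 907 ≡ 10 (mod 23). Now have -(10|23).
Factor out 2: 10 = 2·5. Since 23 ≡ 7 (mod 8), (2|23) = +1. Now have -(5|23).
5 ≡ 1 (mod 4), so quadratic reciprocity gives (5|23) = (23|5). Reduce: 23 ≡ 3 (mod 5). Now have -(3|5).
5 ≡ 1 (mod 4), so quadratic reciprocity gives (3|5) = (5|3). Reduce: 5 ≡ 2 (mod 3). Now have -(2|3).
Factor out 2: 2 = 2. Since 3 ≡ 3 (mod 8), (2|3) = -1. Now have (1|3).
(1|3) = 1. Collecting the sign factors: 1.

1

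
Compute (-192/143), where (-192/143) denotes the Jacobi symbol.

Reduce the numerator: -192 ≡ 94 (mod 143), so (-192/143) = (94/143).
Factor out 2: 94 = 2·47. Since 143 ≡ 7 (mod 8), (2/143) = +1. Now have (47/143).
Both 47 ≡ 3 and 143 ≡ 3 (mod 4), so reciprocity gives (47/143) = -(143/47). Reduce: 143 ≡ 2 (mod 47). Now have -(2/47).
Factor out 2: 2 = 2. Since 47 ≡ 7 (mod 8), (2/47) = +1. Now have -(1/47).
(1/47) = 1. Collecting the sign factors: -1.

-1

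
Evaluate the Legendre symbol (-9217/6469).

(-9217/6469)
  = (3721/6469)    [-9217 ≡ 3721 mod 6469]
  = (6469/3721)    [QR: 3721 ≡ 1 mod 4, sign kept]
  = (2748/3721)    [6469 ≡ 2748 mod 3721]
  = (687/3721)    [3721 ≡ 1 mod 8 ⇒ (2/3721)^2 = +1]
  = (3721/687)    [QR: 3721 ≡ 1 mod 4, sign kept]
  = (286/687)    [3721 ≡ 286 mod 687]
  = (143/687)    [687 ≡ 7 mod 8 ⇒ (2/687) = +1]
  = -(687/143)    [QR: both ≡ 3 mod 4, sign flips]
  = -(115/143)    [687 ≡ 115 mod 143]
  = (143/115)    [QR: both ≡ 3 mod 4, sign flips]
  = (28/115)    [143 ≡ 28 mod 115]
  = (7/115)    [115 ≡ 3 mod 8 ⇒ (2/115)^2 = +1]
  = -(115/7)    [QR: both ≡ 3 mod 4, sign flips]
  = -(3/7)    [115 ≡ 3 mod 7]
  = (7/3)    [QR: both ≡ 3 mod 4, sign flips]
  = (1/3)    [7 ≡ 1 mod 3]
  = 1    [(1/3) = 1]

1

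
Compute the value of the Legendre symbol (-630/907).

Reduce the numerator: -630 ≡ 277 (mod 907), so (-630/907) = (277/907).
277 ≡ 1 (mod 4), so quadratic reciprocity gives (277/907) = (907/277). Reduce: 907 ≡ 76 (mod 277). Now have (76/277).
Factor out 2: 76 = 2^2·19. Since 277 ≡ 5 (mod 8), (2/277) = -1, and (2/277)^2 = +1. Now have (19/277).
277 ≡ 1 (mod 4), so quadratic reciprocity gives (19/277) = (277/19). Reduce: 277 ≡ 11 (mod 19). Now have (11/19).
Both 11 ≡ 3 and 19 ≡ 3 (mod 4), so reciprocity gives (11/19) = -(19/11). Reduce: 19 ≡ 8 (mod 11). Now have -(8/11).
Factor out 2: 8 = 2^3. Since 11 ≡ 3 (mod 8), (2/11) = -1, and (2/11)^3 = -1. Now have (1/11).
(1/11) = 1. Collecting the sign factors: 1.

1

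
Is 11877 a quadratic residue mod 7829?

(11877/7829)
  = (4048/7829)    [11877 ≡ 4048 mod 7829]
  = (253/7829)    [7829 ≡ 5 mod 8 ⇒ (2/7829)^4 = +1]
  = (7829/253)    [QR: 253 ≡ 1 mod 4, sign kept]
  = (239/253)    [7829 ≡ 239 mod 253]
  = (253/239)    [QR: 253 ≡ 1 mod 4, sign kept]
  = (14/239)    [253 ≡ 14 mod 239]
  = (7/239)    [239 ≡ 7 mod 8 ⇒ (2/239) = +1]
  = -(239/7)    [QR: both ≡ 3 mod 4, sign flips]
  = -(1/7)    [239 ≡ 1 mod 7]
  = -1    [(1/7) = 1]
(11877/7829) = -1, and 7829 is prime, so 11877 is not a quadratic residue mod 7829.

no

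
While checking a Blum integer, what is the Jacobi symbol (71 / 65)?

-1

(71 / 65)
  = (6 / 65)    [71 ≡ 6 mod 65]
  = (3 / 65)    [65 ≡ 1 mod 8 ⇒ (2 / 65) = +1]
  = (65 / 3)    [QR: 65 ≡ 1 mod 4, sign kept]
  = (2 / 3)    [65 ≡ 2 mod 3]
  = -(1 / 3)    [3 ≡ 3 mod 8 ⇒ (2 / 3) = -1]
  = -1    [(1 / 3) = 1]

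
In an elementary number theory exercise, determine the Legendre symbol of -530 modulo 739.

-1

(-530|739)
  = (209|739)    [-530 ≡ 209 mod 739]
  = (739|209)    [QR: 209 ≡ 1 mod 4, sign kept]
  = (112|209)    [739 ≡ 112 mod 209]
  = (7|209)    [209 ≡ 1 mod 8 ⇒ (2|209)^4 = +1]
  = (209|7)    [QR: 209 ≡ 1 mod 4, sign kept]
  = (6|7)    [209 ≡ 6 mod 7]
  = (3|7)    [7 ≡ 7 mod 8 ⇒ (2|7) = +1]
  = -(7|3)    [QR: both ≡ 3 mod 4, sign flips]
  = -(1|3)    [7 ≡ 1 mod 3]
  = -1    [(1|3) = 1]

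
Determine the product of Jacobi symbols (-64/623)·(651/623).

0

By multiplicativity, (-64·651/623) = (-64/623)·(651/623).
First factor (-64/623):
(-64/623)
  = (559/623)    [-64 ≡ 559 mod 623]
  = -(623/559)    [QR: both ≡ 3 mod 4, sign flips]
  = -(64/559)    [623 ≡ 64 mod 559]
  = -(1/559)    [559 ≡ 7 mod 8 ⇒ (2/559)^6 = +1]
  = -1    [(1/559) = 1]
Second factor (651/623):
(651/623)
  = (28/623)    [651 ≡ 28 mod 623]
  = (7/623)    [623 ≡ 7 mod 8 ⇒ (2/623)^2 = +1]
  = -(623/7)    [QR: both ≡ 3 mod 4, sign flips]
  = -(0/7)    [623 ≡ 0 mod 7]
  = 0    [numerator 0, gcd > 1]
Product: (-1)·(0) = 0.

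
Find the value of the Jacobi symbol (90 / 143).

Factor out 2: 90 = 2·45. Since 143 ≡ 7 (mod 8), (2 / 143) = +1. Now have (45 / 143).
45 ≡ 1 (mod 4), so quadratic reciprocity gives (45 / 143) = (143 / 45). Reduce: 143 ≡ 8 (mod 45). Now have (8 / 45).
Factor out 2: 8 = 2^3. Since 45 ≡ 5 (mod 8), (2 / 45) = -1, and (2 / 45)^3 = -1. Now have -(1 / 45).
(1 / 45) = 1. Collecting the sign factors: -1.

-1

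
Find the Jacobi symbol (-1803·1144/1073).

1

By multiplicativity, (-1803·1144/1073) = (-1803/1073)·(1144/1073).
First factor (-1803/1073):
(-1803/1073)
  = (343/1073)    [-1803 ≡ 343 mod 1073]
  = (1073/343)    [QR: 1073 ≡ 1 mod 4, sign kept]
  = (44/343)    [1073 ≡ 44 mod 343]
  = (11/343)    [343 ≡ 7 mod 8 ⇒ (2/343)^2 = +1]
  = -(343/11)    [QR: both ≡ 3 mod 4, sign flips]
  = -(2/11)    [343 ≡ 2 mod 11]
  = (1/11)    [11 ≡ 3 mod 8 ⇒ (2/11) = -1]
  = 1    [(1/11) = 1]
Second factor (1144/1073):
(1144/1073)
  = (71/1073)    [1144 ≡ 71 mod 1073]
  = (1073/71)    [QR: 1073 ≡ 1 mod 4, sign kept]
  = (8/71)    [1073 ≡ 8 mod 71]
  = (1/71)    [71 ≡ 7 mod 8 ⇒ (2/71)^3 = +1]
  = 1    [(1/71) = 1]
Product: (1)·(1) = 1.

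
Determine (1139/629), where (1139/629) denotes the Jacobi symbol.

0

Reduce the numerator: 1139 ≡ 510 (mod 629), so (1139/629) = (510/629).
Factor out 2: 510 = 2·255. Since 629 ≡ 5 (mod 8), (2/629) = -1. Now have -(255/629).
629 ≡ 1 (mod 4), so quadratic reciprocity gives (255/629) = (629/255). Reduce: 629 ≡ 119 (mod 255). Now have -(119/255).
Both 119 ≡ 3 and 255 ≡ 3 (mod 4), so reciprocity gives (119/255) = -(255/119). Reduce: 255 ≡ 17 (mod 119). Now have (17/119).
17 ≡ 1 (mod 4), so quadratic reciprocity gives (17/119) = (119/17). Reduce: 119 ≡ 0 (mod 17). Now have (0/17).
The numerator is now 0 with denominator 17 > 1: the symbol is 0.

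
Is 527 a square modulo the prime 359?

no

Reduce the numerator: 527 ≡ 168 (mod 359), so (527/359) = (168/359).
Factor out 2: 168 = 2^3·21. Since 359 ≡ 7 (mod 8), (2/359) = +1, and (2/359)^3 = +1. Now have (21/359).
21 ≡ 1 (mod 4), so quadratic reciprocity gives (21/359) = (359/21). Reduce: 359 ≡ 2 (mod 21). Now have (2/21).
Factor out 2: 2 = 2. Since 21 ≡ 5 (mod 8), (2/21) = -1. Now have -(1/21).
(1/21) = 1. Collecting the sign factors: -1.
(527/359) = -1, and 359 is prime, so 527 is not a quadratic residue mod 359.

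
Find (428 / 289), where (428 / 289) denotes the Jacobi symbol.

Reduce the numerator: 428 ≡ 139 (mod 289), so (428 / 289) = (139 / 289).
289 ≡ 1 (mod 4), so quadratic reciprocity gives (139 / 289) = (289 / 139). Reduce: 289 ≡ 11 (mod 139). Now have (11 / 139).
Both 11 ≡ 3 and 139 ≡ 3 (mod 4), so reciprocity gives (11 / 139) = -(139 / 11). Reduce: 139 ≡ 7 (mod 11). Now have -(7 / 11).
Both 7 ≡ 3 and 11 ≡ 3 (mod 4), so reciprocity gives (7 / 11) = -(11 / 7). Reduce: 11 ≡ 4 (mod 7). Now have (4 / 7).
Factor out 2: 4 = 2^2. Since 7 ≡ 7 (mod 8), (2 / 7) = +1, and (2 / 7)^2 = +1. Now have (1 / 7).
(1 / 7) = 1. Collecting the sign factors: 1.

1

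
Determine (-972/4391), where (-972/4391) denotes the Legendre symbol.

Pull out -1: (-972/4391) = (-1/4391)·(972/4391). Since 4391 ≡ 3 (mod 4), (-1/4391) = -1. Now have -(972/4391).
Factor out 2: 972 = 2^2·243. Since 4391 ≡ 7 (mod 8), (2/4391) = +1, and (2/4391)^2 = +1. Now have -(243/4391).
Both 243 ≡ 3 and 4391 ≡ 3 (mod 4), so reciprocity gives (243/4391) = -(4391/243). Reduce: 4391 ≡ 17 (mod 243). Now have (17/243).
17 ≡ 1 (mod 4), so quadratic reciprocity gives (17/243) = (243/17). Reduce: 243 ≡ 5 (mod 17). Now have (5/17).
5 ≡ 1 (mod 4), so quadratic reciprocity gives (5/17) = (17/5). Reduce: 17 ≡ 2 (mod 5). Now have (2/5).
Factor out 2: 2 = 2. Since 5 ≡ 5 (mod 8), (2/5) = -1. Now have -(1/5).
(1/5) = 1. Collecting the sign factors: -1.

-1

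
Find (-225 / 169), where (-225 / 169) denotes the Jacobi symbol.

(-225 / 169)
  = (113 / 169)    [-225 ≡ 113 mod 169]
  = (169 / 113)    [QR: 113 ≡ 1 mod 4, sign kept]
  = (56 / 113)    [169 ≡ 56 mod 113]
  = (7 / 113)    [113 ≡ 1 mod 8 ⇒ (2 / 113)^3 = +1]
  = (113 / 7)    [QR: 113 ≡ 1 mod 4, sign kept]
  = (1 / 7)    [113 ≡ 1 mod 7]
  = 1    [(1 / 7) = 1]

1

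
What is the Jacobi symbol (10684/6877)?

-1

Reduce the numerator: 10684 ≡ 3807 (mod 6877), so (10684/6877) = (3807/6877).
6877 ≡ 1 (mod 4), so quadratic reciprocity gives (3807/6877) = (6877/3807). Reduce: 6877 ≡ 3070 (mod 3807). Now have (3070/3807).
Factor out 2: 3070 = 2·1535. Since 3807 ≡ 7 (mod 8), (2/3807) = +1. Now have (1535/3807).
Both 1535 ≡ 3 and 3807 ≡ 3 (mod 4), so reciprocity gives (1535/3807) = -(3807/1535). Reduce: 3807 ≡ 737 (mod 1535). Now have -(737/1535).
737 ≡ 1 (mod 4), so quadratic reciprocity gives (737/1535) = (1535/737). Reduce: 1535 ≡ 61 (mod 737). Now have -(61/737).
61 ≡ 1 (mod 4), so quadratic reciprocity gives (61/737) = (737/61). Reduce: 737 ≡ 5 (mod 61). Now have -(5/61).
5 ≡ 1 (mod 4), so quadratic reciprocity gives (5/61) = (61/5). Reduce: 61 ≡ 1 (mod 5). Now have -(1/5).
(1/5) = 1. Collecting the sign factors: -1.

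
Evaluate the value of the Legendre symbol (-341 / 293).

-1

Reduce the numerator: -341 ≡ 245 (mod 293), so (-341 / 293) = (245 / 293).
245 ≡ 1 (mod 4), so quadratic reciprocity gives (245 / 293) = (293 / 245). Reduce: 293 ≡ 48 (mod 245). Now have (48 / 245).
Factor out 2: 48 = 2^4·3. Since 245 ≡ 5 (mod 8), (2 / 245) = -1, and (2 / 245)^4 = +1. Now have (3 / 245).
245 ≡ 1 (mod 4), so quadratic reciprocity gives (3 / 245) = (245 / 3). Reduce: 245 ≡ 2 (mod 3). Now have (2 / 3).
Factor out 2: 2 = 2. Since 3 ≡ 3 (mod 8), (2 / 3) = -1. Now have -(1 / 3).
(1 / 3) = 1. Collecting the sign factors: -1.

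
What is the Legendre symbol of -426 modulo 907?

Reduce the numerator: -426 ≡ 481 (mod 907), so (-426|907) = (481|907).
481 ≡ 1 (mod 4), so quadratic reciprocity gives (481|907) = (907|481). Reduce: 907 ≡ 426 (mod 481). Now have (426|481).
Factor out 2: 426 = 2·213. Since 481 ≡ 1 (mod 8), (2|481) = +1. Now have (213|481).
213 ≡ 1 (mod 4), so quadratic reciprocity gives (213|481) = (481|213). Reduce: 481 ≡ 55 (mod 213). Now have (55|213).
213 ≡ 1 (mod 4), so quadratic reciprocity gives (55|213) = (213|55). Reduce: 213 ≡ 48 (mod 55). Now have (48|55).
Factor out 2: 48 = 2^4·3. Since 55 ≡ 7 (mod 8), (2|55) = +1, and (2|55)^4 = +1. Now have (3|55).
Both 3 ≡ 3 and 55 ≡ 3 (mod 4), so reciprocity gives (3|55) = -(55|3). Reduce: 55 ≡ 1 (mod 3). Now have -(1|3).
(1|3) = 1. Collecting the sign factors: -1.

-1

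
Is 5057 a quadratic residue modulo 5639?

yes

(5057|5639)
  = (5639|5057)    [QR: 5057 ≡ 1 mod 4, sign kept]
  = (582|5057)    [5639 ≡ 582 mod 5057]
  = (291|5057)    [5057 ≡ 1 mod 8 ⇒ (2|5057) = +1]
  = (5057|291)    [QR: 5057 ≡ 1 mod 4, sign kept]
  = (110|291)    [5057 ≡ 110 mod 291]
  = -(55|291)    [291 ≡ 3 mod 8 ⇒ (2|291) = -1]
  = (291|55)    [QR: both ≡ 3 mod 4, sign flips]
  = (16|55)    [291 ≡ 16 mod 55]
  = (1|55)    [55 ≡ 7 mod 8 ⇒ (2|55)^4 = +1]
  = 1    [(1|55) = 1]
The Legendre symbol is 1, so x^2 ≡ 5057 (mod 5639) has solution.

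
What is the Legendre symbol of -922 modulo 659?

Reduce the numerator: -922 ≡ 396 (mod 659), so (-922/659) = (396/659).
Factor out 2: 396 = 2^2·99. Since 659 ≡ 3 (mod 8), (2/659) = -1, and (2/659)^2 = +1. Now have (99/659).
Both 99 ≡ 3 and 659 ≡ 3 (mod 4), so reciprocity gives (99/659) = -(659/99). Reduce: 659 ≡ 65 (mod 99). Now have -(65/99).
65 ≡ 1 (mod 4), so quadratic reciprocity gives (65/99) = (99/65). Reduce: 99 ≡ 34 (mod 65). Now have -(34/65).
Factor out 2: 34 = 2·17. Since 65 ≡ 1 (mod 8), (2/65) = +1. Now have -(17/65).
17 ≡ 1 (mod 4), so quadratic reciprocity gives (17/65) = (65/17). Reduce: 65 ≡ 14 (mod 17). Now have -(14/17).
Factor out 2: 14 = 2·7. Since 17 ≡ 1 (mod 8), (2/17) = +1. Now have -(7/17).
17 ≡ 1 (mod 4), so quadratic reciprocity gives (7/17) = (17/7). Reduce: 17 ≡ 3 (mod 7). Now have -(3/7).
Both 3 ≡ 3 and 7 ≡ 3 (mod 4), so reciprocity gives (3/7) = -(7/3). Reduce: 7 ≡ 1 (mod 3). Now have (1/3).
(1/3) = 1. Collecting the sign factors: 1.

1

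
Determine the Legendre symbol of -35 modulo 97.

1

(-35|97)
  = (35|97)    [97 ≡ 1 mod 4 ⇒ (-1|97) = +1]
  = (97|35)    [QR: 97 ≡ 1 mod 4, sign kept]
  = (27|35)    [97 ≡ 27 mod 35]
  = -(35|27)    [QR: both ≡ 3 mod 4, sign flips]
  = -(8|27)    [35 ≡ 8 mod 27]
  = (1|27)    [27 ≡ 3 mod 8 ⇒ (2|27)^3 = -1]
  = 1    [(1|27) = 1]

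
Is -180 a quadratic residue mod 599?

(-180|599)
  = (419|599)    [-180 ≡ 419 mod 599]
  = -(599|419)    [QR: both ≡ 3 mod 4, sign flips]
  = -(180|419)    [599 ≡ 180 mod 419]
  = -(45|419)    [419 ≡ 3 mod 8 ⇒ (2|419)^2 = +1]
  = -(419|45)    [QR: 45 ≡ 1 mod 4, sign kept]
  = -(14|45)    [419 ≡ 14 mod 45]
  = (7|45)    [45 ≡ 5 mod 8 ⇒ (2|45) = -1]
  = (45|7)    [QR: 45 ≡ 1 mod 4, sign kept]
  = (3|7)    [45 ≡ 3 mod 7]
  = -(7|3)    [QR: both ≡ 3 mod 4, sign flips]
  = -(1|3)    [7 ≡ 1 mod 3]
  = -1    [(1|3) = 1]
The Legendre symbol is -1, so x^2 ≡ -180 (mod 599) has no solution.

no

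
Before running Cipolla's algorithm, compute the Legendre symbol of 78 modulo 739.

Factor out 2: 78 = 2·39. Since 739 ≡ 3 (mod 8), (2 / 739) = -1. Now have -(39 / 739).
Both 39 ≡ 3 and 739 ≡ 3 (mod 4), so reciprocity gives (39 / 739) = -(739 / 39). Reduce: 739 ≡ 37 (mod 39). Now have (37 / 39).
37 ≡ 1 (mod 4), so quadratic reciprocity gives (37 / 39) = (39 / 37). Reduce: 39 ≡ 2 (mod 37). Now have (2 / 37).
Factor out 2: 2 = 2. Since 37 ≡ 5 (mod 8), (2 / 37) = -1. Now have -(1 / 37).
(1 / 37) = 1. Collecting the sign factors: -1.

-1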